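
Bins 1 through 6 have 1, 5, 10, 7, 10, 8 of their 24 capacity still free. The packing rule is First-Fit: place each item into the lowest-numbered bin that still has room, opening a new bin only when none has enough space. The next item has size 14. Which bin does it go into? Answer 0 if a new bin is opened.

No bin has ≥ 14 free, so a new bin is opened.

0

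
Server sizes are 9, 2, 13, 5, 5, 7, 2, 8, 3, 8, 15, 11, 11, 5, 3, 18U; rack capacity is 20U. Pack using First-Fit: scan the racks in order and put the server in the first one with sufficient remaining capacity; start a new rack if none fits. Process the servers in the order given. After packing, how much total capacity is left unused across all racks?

15

rack 1: place 9U, 11U left
rack 1: place 2U, 9U left
rack 2: place 13U, 7U left
rack 1: place 5U, 4U left
rack 2: place 5U, 2U left
rack 3: place 7U, 13U left
rack 1: place 2U, 2U left
rack 3: place 8U, 5U left
rack 3: place 3U, 2U left
rack 4: place 8U, 12U left
rack 5: place 15U, 5U left
rack 4: place 11U, 1U left
rack 6: place 11U, 9U left
rack 5: place 5U, 0U left
rack 6: place 3U, 6U left
rack 7: place 18U, 2U left
7 racks × 20U = 140U; used 125U; unused 15U.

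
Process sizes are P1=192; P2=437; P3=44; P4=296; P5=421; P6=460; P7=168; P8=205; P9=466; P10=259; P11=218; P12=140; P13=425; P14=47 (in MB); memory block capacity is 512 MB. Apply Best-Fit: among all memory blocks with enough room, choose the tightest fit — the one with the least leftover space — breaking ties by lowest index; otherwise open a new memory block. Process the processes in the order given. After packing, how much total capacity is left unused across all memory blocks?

830

Put P1 (192 MB) in memory block 1; 320 MB remain.
Put P2 (437 MB) in memory block 2; 75 MB remain.
Put P3 (44 MB) in memory block 2; 31 MB remain.
Put P4 (296 MB) in memory block 1; 24 MB remain.
Put P5 (421 MB) in memory block 3; 91 MB remain.
Put P6 (460 MB) in memory block 4; 52 MB remain.
Put P7 (168 MB) in memory block 5; 344 MB remain.
Put P8 (205 MB) in memory block 5; 139 MB remain.
Put P9 (466 MB) in memory block 6; 46 MB remain.
Put P10 (259 MB) in memory block 7; 253 MB remain.
Put P11 (218 MB) in memory block 7; 35 MB remain.
Put P12 (140 MB) in memory block 8; 372 MB remain.
Put P13 (425 MB) in memory block 9; 87 MB remain.
Put P14 (47 MB) in memory block 4; 5 MB remain.
9 memory blocks × 512 MB = 4608 MB; used 3778 MB; unused 830 MB.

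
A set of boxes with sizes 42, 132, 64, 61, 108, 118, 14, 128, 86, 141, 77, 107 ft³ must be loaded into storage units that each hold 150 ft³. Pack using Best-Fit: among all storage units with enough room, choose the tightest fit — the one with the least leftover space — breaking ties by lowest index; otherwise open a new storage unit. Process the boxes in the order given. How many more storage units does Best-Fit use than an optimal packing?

1

Best-Fit: [42,64] [132,14] [61,86] [108] [118] [128] [141] [77] [107] → 9 storage units.
Total size 1078 ft³; any packing needs at least ⌈1078/150⌉ = 8 storage units.
An optimal packing achieves that bound: [141] [132,14] [128] [118] [108,42] [107] [86,64] [77,61] → 8 storage units.
Excess: 9 − 8 = 1.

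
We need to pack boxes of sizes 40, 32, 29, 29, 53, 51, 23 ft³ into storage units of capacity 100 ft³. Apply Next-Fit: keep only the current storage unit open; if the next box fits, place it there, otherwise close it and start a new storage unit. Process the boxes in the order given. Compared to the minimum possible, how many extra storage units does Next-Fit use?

1

Next-Fit: [40,32] [29,29] [53] [51,23] → 4 storage units.
Total size 257 ft³; any packing needs at least ⌈257/100⌉ = 3 storage units.
An optimal packing achieves that bound: [53,40] [51,32] [29,29,23] → 3 storage units.
Excess: 4 − 3 = 1.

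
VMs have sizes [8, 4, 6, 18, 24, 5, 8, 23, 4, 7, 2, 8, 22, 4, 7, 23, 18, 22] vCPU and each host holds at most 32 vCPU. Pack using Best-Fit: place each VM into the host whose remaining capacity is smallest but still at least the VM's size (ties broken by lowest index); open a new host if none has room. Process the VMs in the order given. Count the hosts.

Put 8 vCPU in host 1; 24 vCPU remain.
Put 4 vCPU in host 1; 20 vCPU remain.
Put 6 vCPU in host 1; 14 vCPU remain.
Put 18 vCPU in host 2; 14 vCPU remain.
Put 24 vCPU in host 3; 8 vCPU remain.
Put 5 vCPU in host 3; 3 vCPU remain.
Put 8 vCPU in host 1; 6 vCPU remain.
Put 23 vCPU in host 4; 9 vCPU remain.
Put 4 vCPU in host 1; 2 vCPU remain.
Put 7 vCPU in host 4; 2 vCPU remain.
Put 2 vCPU in host 1; 0 vCPU remain.
Put 8 vCPU in host 2; 6 vCPU remain.
Put 22 vCPU in host 5; 10 vCPU remain.
Put 4 vCPU in host 2; 2 vCPU remain.
Put 7 vCPU in host 5; 3 vCPU remain.
Put 23 vCPU in host 6; 9 vCPU remain.
Put 18 vCPU in host 7; 14 vCPU remain.
Put 22 vCPU in host 8; 10 vCPU remain.

8 hosts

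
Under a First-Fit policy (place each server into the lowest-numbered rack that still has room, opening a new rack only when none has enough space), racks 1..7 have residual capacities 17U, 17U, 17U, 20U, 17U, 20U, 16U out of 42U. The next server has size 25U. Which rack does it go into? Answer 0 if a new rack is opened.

0

No rack has ≥ 25U free, so a new rack is opened.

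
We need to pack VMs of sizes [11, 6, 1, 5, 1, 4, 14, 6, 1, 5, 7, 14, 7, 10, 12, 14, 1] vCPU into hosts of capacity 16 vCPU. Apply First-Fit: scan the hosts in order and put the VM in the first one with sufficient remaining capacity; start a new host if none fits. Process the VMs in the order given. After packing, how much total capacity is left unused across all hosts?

Put 11 vCPU in host 1; 5 vCPU remain.
Put 6 vCPU in host 2; 10 vCPU remain.
Put 1 vCPU in host 1; 4 vCPU remain.
Put 5 vCPU in host 2; 5 vCPU remain.
Put 1 vCPU in host 1; 3 vCPU remain.
Put 4 vCPU in host 2; 1 vCPU remain.
Put 14 vCPU in host 3; 2 vCPU remain.
Put 6 vCPU in host 4; 10 vCPU remain.
Put 1 vCPU in host 1; 2 vCPU remain.
Put 5 vCPU in host 4; 5 vCPU remain.
Put 7 vCPU in host 5; 9 vCPU remain.
Put 14 vCPU in host 6; 2 vCPU remain.
Put 7 vCPU in host 5; 2 vCPU remain.
Put 10 vCPU in host 7; 6 vCPU remain.
Put 12 vCPU in host 8; 4 vCPU remain.
Put 14 vCPU in host 9; 2 vCPU remain.
Put 1 vCPU in host 1; 1 vCPU remain.
9 hosts × 16 vCPU = 144 vCPU; used 119 vCPU; unused 25 vCPU.

25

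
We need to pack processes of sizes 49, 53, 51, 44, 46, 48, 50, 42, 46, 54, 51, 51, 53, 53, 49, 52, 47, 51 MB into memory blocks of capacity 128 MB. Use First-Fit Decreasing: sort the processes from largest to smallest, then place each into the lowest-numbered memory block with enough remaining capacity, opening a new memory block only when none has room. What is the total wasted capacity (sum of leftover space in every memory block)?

Sorted descending: 54, 53, 53, 53, 52, 51, 51, 51, 51, 50, 49, 49, 48, 47, 46, 46, 44, 42.
54 MB → memory block 1 (remaining 74 MB)
53 MB → memory block 1 (remaining 21 MB)
53 MB → memory block 2 (remaining 75 MB)
53 MB → memory block 2 (remaining 22 MB)
52 MB → memory block 3 (remaining 76 MB)
51 MB → memory block 3 (remaining 25 MB)
51 MB → memory block 4 (remaining 77 MB)
51 MB → memory block 4 (remaining 26 MB)
51 MB → memory block 5 (remaining 77 MB)
50 MB → memory block 5 (remaining 27 MB)
49 MB → memory block 6 (remaining 79 MB)
49 MB → memory block 6 (remaining 30 MB)
48 MB → memory block 7 (remaining 80 MB)
47 MB → memory block 7 (remaining 33 MB)
46 MB → memory block 8 (remaining 82 MB)
46 MB → memory block 8 (remaining 36 MB)
44 MB → memory block 9 (remaining 84 MB)
42 MB → memory block 9 (remaining 42 MB)
9 memory blocks × 128 MB = 1152 MB; used 890 MB; unused 262 MB.

262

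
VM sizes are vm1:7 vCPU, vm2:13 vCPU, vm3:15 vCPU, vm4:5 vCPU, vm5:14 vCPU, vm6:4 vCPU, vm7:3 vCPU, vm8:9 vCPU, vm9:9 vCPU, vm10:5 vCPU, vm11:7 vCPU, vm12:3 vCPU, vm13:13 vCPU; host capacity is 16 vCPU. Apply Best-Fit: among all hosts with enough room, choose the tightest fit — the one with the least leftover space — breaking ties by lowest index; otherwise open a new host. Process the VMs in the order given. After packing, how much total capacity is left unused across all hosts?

Put vm1 (7 vCPU) in host 1; 9 vCPU remain.
Put vm2 (13 vCPU) in host 2; 3 vCPU remain.
Put vm3 (15 vCPU) in host 3; 1 vCPU remain.
Put vm4 (5 vCPU) in host 1; 4 vCPU remain.
Put vm5 (14 vCPU) in host 4; 2 vCPU remain.
Put vm6 (4 vCPU) in host 1; 0 vCPU remain.
Put vm7 (3 vCPU) in host 2; 0 vCPU remain.
Put vm8 (9 vCPU) in host 5; 7 vCPU remain.
Put vm9 (9 vCPU) in host 6; 7 vCPU remain.
Put vm10 (5 vCPU) in host 5; 2 vCPU remain.
Put vm11 (7 vCPU) in host 6; 0 vCPU remain.
Put vm12 (3 vCPU) in host 7; 13 vCPU remain.
Put vm13 (13 vCPU) in host 7; 0 vCPU remain.
7 hosts × 16 vCPU = 112 vCPU; used 107 vCPU; unused 5 vCPU.

5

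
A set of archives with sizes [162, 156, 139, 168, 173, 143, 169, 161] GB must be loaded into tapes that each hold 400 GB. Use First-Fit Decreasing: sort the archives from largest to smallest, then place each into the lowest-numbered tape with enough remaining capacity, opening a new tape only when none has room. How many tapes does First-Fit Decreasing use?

Sorted descending: 173, 169, 168, 162, 161, 156, 143, 139.
Put 173 GB in tape 1; 227 GB remain.
Put 169 GB in tape 1; 58 GB remain.
Put 168 GB in tape 2; 232 GB remain.
Put 162 GB in tape 2; 70 GB remain.
Put 161 GB in tape 3; 239 GB remain.
Put 156 GB in tape 3; 83 GB remain.
Put 143 GB in tape 4; 257 GB remain.
Put 139 GB in tape 4; 118 GB remain.

4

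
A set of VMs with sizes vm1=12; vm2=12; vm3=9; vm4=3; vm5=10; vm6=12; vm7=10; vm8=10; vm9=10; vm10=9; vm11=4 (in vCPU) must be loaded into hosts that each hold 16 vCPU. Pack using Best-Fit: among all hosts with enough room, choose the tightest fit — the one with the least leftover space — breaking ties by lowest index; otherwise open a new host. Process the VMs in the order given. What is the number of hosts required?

vm1 (12 vCPU) → host 1 (remaining 4 vCPU)
vm2 (12 vCPU) → host 2 (remaining 4 vCPU)
vm3 (9 vCPU) → host 3 (remaining 7 vCPU)
vm4 (3 vCPU) → host 1 (remaining 1 vCPU)
vm5 (10 vCPU) → host 4 (remaining 6 vCPU)
vm6 (12 vCPU) → host 5 (remaining 4 vCPU)
vm7 (10 vCPU) → host 6 (remaining 6 vCPU)
vm8 (10 vCPU) → host 7 (remaining 6 vCPU)
vm9 (10 vCPU) → host 8 (remaining 6 vCPU)
vm10 (9 vCPU) → host 9 (remaining 7 vCPU)
vm11 (4 vCPU) → host 2 (remaining 0 vCPU)

9 hosts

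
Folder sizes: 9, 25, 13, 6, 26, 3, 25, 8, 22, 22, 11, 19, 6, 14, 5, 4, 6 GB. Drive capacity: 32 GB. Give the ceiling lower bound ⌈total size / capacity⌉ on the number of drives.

Total size = 9 + 25 + 13 + 6 + 26 + 3 + 25 + 8 + 22 + 22 + 11 + 19 + 6 + 14 + 5 + 4 + 6 = 224 GB.
⌈224 / 32⌉ = 7.

7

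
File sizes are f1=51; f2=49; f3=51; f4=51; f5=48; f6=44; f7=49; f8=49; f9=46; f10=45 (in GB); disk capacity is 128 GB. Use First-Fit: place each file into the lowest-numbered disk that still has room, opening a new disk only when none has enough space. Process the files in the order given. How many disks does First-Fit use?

disk 1: place f1 (51 GB), 77 GB left
disk 1: place f2 (49 GB), 28 GB left
disk 2: place f3 (51 GB), 77 GB left
disk 2: place f4 (51 GB), 26 GB left
disk 3: place f5 (48 GB), 80 GB left
disk 3: place f6 (44 GB), 36 GB left
disk 4: place f7 (49 GB), 79 GB left
disk 4: place f8 (49 GB), 30 GB left
disk 5: place f9 (46 GB), 82 GB left
disk 5: place f10 (45 GB), 37 GB left
Final disks: [51,49] [51,51] [48,44] [49,49] [46,45].

5 disks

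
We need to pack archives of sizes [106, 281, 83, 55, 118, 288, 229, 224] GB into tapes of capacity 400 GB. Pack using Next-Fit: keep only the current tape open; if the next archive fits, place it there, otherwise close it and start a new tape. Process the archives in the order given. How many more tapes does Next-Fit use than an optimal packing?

1

Next-Fit: [106,281] [83,55,118] [288] [229] [224] → 5 tapes.
Total size 1384 GB; any packing needs at least ⌈1384/400⌉ = 4 tapes.
An optimal packing achieves that bound: [288,106] [281,118] [229,83,55] [224] → 4 tapes.
Excess: 5 − 4 = 1.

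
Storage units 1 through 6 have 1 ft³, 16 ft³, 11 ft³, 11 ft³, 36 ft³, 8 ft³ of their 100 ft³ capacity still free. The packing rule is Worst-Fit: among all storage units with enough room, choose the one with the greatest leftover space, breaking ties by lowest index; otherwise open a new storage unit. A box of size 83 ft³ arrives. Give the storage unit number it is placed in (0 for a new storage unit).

No storage unit has ≥ 83 ft³ free, so a new storage unit is opened.

0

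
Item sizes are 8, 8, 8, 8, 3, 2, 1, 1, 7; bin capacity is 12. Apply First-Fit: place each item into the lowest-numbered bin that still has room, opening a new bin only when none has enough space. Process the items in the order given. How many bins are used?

8 → bin 1 (remaining 4)
8 → bin 2 (remaining 4)
8 → bin 3 (remaining 4)
8 → bin 4 (remaining 4)
3 → bin 1 (remaining 1)
2 → bin 2 (remaining 2)
1 → bin 1 (remaining 0)
1 → bin 2 (remaining 1)
7 → bin 5 (remaining 5)
Final bins: [8,3,1] [8,2,1] [8] [8] [7].

5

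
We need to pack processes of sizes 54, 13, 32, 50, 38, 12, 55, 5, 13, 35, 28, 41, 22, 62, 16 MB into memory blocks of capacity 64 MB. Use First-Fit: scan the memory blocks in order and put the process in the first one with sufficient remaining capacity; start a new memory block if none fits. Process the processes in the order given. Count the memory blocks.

memory block 1: place 54 MB, 10 MB left
memory block 2: place 13 MB, 51 MB left
memory block 2: place 32 MB, 19 MB left
memory block 3: place 50 MB, 14 MB left
memory block 4: place 38 MB, 26 MB left
memory block 2: place 12 MB, 7 MB left
memory block 5: place 55 MB, 9 MB left
memory block 1: place 5 MB, 5 MB left
memory block 3: place 13 MB, 1 MB left
memory block 6: place 35 MB, 29 MB left
memory block 6: place 28 MB, 1 MB left
memory block 7: place 41 MB, 23 MB left
memory block 4: place 22 MB, 4 MB left
memory block 8: place 62 MB, 2 MB left
memory block 7: place 16 MB, 7 MB left

8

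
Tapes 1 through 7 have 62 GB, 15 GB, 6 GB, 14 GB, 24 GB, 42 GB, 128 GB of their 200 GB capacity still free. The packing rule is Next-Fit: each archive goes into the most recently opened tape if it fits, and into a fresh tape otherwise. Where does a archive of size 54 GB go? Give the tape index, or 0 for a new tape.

Next-Fit only looks at tape 7, which has 128 GB free.
54 GB fits there.

7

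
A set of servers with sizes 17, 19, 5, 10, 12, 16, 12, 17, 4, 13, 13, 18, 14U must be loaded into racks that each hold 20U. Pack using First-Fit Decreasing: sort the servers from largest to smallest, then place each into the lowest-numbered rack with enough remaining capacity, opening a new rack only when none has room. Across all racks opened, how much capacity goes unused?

50

Sorted descending: 19, 18, 17, 17, 16, 14, 13, 13, 12, 12, 10, 5, 4.
rack 1: place 19U, 1U left
rack 2: place 18U, 2U left
rack 3: place 17U, 3U left
rack 4: place 17U, 3U left
rack 5: place 16U, 4U left
rack 6: place 14U, 6U left
rack 7: place 13U, 7U left
rack 8: place 13U, 7U left
rack 9: place 12U, 8U left
rack 10: place 12U, 8U left
rack 11: place 10U, 10U left
rack 6: place 5U, 1U left
rack 5: place 4U, 0U left
11 racks × 20U = 220U; used 170U; unused 50U.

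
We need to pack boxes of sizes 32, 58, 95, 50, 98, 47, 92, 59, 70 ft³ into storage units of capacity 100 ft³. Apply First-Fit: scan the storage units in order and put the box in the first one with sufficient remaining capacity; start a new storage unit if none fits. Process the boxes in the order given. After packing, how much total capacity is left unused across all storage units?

99

32 ft³ → storage unit 1 (remaining 68 ft³)
58 ft³ → storage unit 1 (remaining 10 ft³)
95 ft³ → storage unit 2 (remaining 5 ft³)
50 ft³ → storage unit 3 (remaining 50 ft³)
98 ft³ → storage unit 4 (remaining 2 ft³)
47 ft³ → storage unit 3 (remaining 3 ft³)
92 ft³ → storage unit 5 (remaining 8 ft³)
59 ft³ → storage unit 6 (remaining 41 ft³)
70 ft³ → storage unit 7 (remaining 30 ft³)
7 storage units × 100 ft³ = 700 ft³; used 601 ft³; unused 99 ft³.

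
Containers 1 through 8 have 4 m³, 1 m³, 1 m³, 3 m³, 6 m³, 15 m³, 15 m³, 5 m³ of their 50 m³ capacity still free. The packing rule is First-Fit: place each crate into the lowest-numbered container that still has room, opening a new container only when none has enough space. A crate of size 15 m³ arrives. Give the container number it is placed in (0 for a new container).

Containers with room: container 6 (15 m³), container 7 (15 m³).
The first with room is container 6.

6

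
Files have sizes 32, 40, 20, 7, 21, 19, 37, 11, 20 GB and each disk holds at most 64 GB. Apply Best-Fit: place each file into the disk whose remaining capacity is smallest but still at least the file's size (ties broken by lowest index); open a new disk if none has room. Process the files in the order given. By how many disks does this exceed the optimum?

Best-Fit: [32,7,21] [40,20] [19,37] [11,20] → 4 disks.
Total size 207 GB; any packing needs at least ⌈207/64⌉ = 4 disks.
So 4 is already optimal.

0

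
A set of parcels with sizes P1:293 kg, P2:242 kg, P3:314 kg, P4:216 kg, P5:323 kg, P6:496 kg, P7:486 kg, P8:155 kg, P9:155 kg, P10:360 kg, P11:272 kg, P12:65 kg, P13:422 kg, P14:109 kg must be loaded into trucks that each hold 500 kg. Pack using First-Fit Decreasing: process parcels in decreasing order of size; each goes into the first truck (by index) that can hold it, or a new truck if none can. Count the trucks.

9 trucks

Sorted descending: 496, 486, 422, 360, 323, 314, 293, 272, 242, 216, 155, 155, 109, 65.
truck 1: place 496 kg, 4 kg left
truck 2: place 486 kg, 14 kg left
truck 3: place 422 kg, 78 kg left
truck 4: place 360 kg, 140 kg left
truck 5: place 323 kg, 177 kg left
truck 6: place 314 kg, 186 kg left
truck 7: place 293 kg, 207 kg left
truck 8: place 272 kg, 228 kg left
truck 9: place 242 kg, 258 kg left
truck 8: place 216 kg, 12 kg left
truck 5: place 155 kg, 22 kg left
truck 6: place 155 kg, 31 kg left
truck 4: place 109 kg, 31 kg left
truck 3: place 65 kg, 13 kg left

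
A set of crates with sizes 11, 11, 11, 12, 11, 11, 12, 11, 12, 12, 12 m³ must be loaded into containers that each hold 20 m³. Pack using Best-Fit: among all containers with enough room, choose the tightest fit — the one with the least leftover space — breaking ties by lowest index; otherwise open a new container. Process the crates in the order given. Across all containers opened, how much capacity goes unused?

container 1: place 11 m³, 9 m³ left
container 2: place 11 m³, 9 m³ left
container 3: place 11 m³, 9 m³ left
container 4: place 12 m³, 8 m³ left
container 5: place 11 m³, 9 m³ left
container 6: place 11 m³, 9 m³ left
container 7: place 12 m³, 8 m³ left
container 8: place 11 m³, 9 m³ left
container 9: place 12 m³, 8 m³ left
container 10: place 12 m³, 8 m³ left
container 11: place 12 m³, 8 m³ left
11 containers × 20 m³ = 220 m³; used 126 m³; unused 94 m³.

94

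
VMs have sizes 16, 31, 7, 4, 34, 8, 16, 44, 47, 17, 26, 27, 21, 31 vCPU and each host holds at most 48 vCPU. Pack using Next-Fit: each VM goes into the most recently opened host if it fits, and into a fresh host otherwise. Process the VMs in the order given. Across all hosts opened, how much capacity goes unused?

55

16 vCPU → host 1 (remaining 32 vCPU)
31 vCPU → host 1 (remaining 1 vCPU)
7 vCPU → host 2 (remaining 41 vCPU)
4 vCPU → host 2 (remaining 37 vCPU)
34 vCPU → host 2 (remaining 3 vCPU)
8 vCPU → host 3 (remaining 40 vCPU)
16 vCPU → host 3 (remaining 24 vCPU)
44 vCPU → host 4 (remaining 4 vCPU)
47 vCPU → host 5 (remaining 1 vCPU)
17 vCPU → host 6 (remaining 31 vCPU)
26 vCPU → host 6 (remaining 5 vCPU)
27 vCPU → host 7 (remaining 21 vCPU)
21 vCPU → host 7 (remaining 0 vCPU)
31 vCPU → host 8 (remaining 17 vCPU)
8 hosts × 48 vCPU = 384 vCPU; used 329 vCPU; unused 55 vCPU.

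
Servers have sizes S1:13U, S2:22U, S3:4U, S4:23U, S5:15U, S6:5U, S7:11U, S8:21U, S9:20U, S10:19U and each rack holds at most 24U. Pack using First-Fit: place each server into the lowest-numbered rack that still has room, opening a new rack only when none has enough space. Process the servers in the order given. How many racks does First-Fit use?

S1 (13U) → rack 1 (remaining 11U)
S2 (22U) → rack 2 (remaining 2U)
S3 (4U) → rack 1 (remaining 7U)
S4 (23U) → rack 3 (remaining 1U)
S5 (15U) → rack 4 (remaining 9U)
S6 (5U) → rack 1 (remaining 2U)
S7 (11U) → rack 5 (remaining 13U)
S8 (21U) → rack 6 (remaining 3U)
S9 (20U) → rack 7 (remaining 4U)
S10 (19U) → rack 8 (remaining 5U)
Final racks: [13,4,5] [22] [23] [15] [11] [21] [20] [19].

8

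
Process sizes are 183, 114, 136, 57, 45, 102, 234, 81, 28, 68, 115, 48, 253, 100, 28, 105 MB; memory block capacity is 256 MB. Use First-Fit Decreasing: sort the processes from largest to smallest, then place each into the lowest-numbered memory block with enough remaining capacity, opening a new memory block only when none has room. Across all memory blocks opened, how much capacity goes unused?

Sorted descending: 253, 234, 183, 136, 115, 114, 105, 102, 100, 81, 68, 57, 48, 45, 28, 28.
memory block 1: place 253 MB, 3 MB left
memory block 2: place 234 MB, 22 MB left
memory block 3: place 183 MB, 73 MB left
memory block 4: place 136 MB, 120 MB left
memory block 4: place 115 MB, 5 MB left
memory block 5: place 114 MB, 142 MB left
memory block 5: place 105 MB, 37 MB left
memory block 6: place 102 MB, 154 MB left
memory block 6: place 100 MB, 54 MB left
memory block 7: place 81 MB, 175 MB left
memory block 3: place 68 MB, 5 MB left
memory block 7: place 57 MB, 118 MB left
memory block 6: place 48 MB, 6 MB left
memory block 7: place 45 MB, 73 MB left
memory block 5: place 28 MB, 9 MB left
memory block 7: place 28 MB, 45 MB left
7 memory blocks × 256 MB = 1792 MB; used 1697 MB; unused 95 MB.

95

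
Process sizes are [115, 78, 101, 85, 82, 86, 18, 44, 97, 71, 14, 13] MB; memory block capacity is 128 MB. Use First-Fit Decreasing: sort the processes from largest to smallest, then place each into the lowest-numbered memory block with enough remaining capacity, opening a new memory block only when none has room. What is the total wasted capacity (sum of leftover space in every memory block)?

Sorted descending: 115, 101, 97, 86, 85, 82, 78, 71, 44, 18, 14, 13.
Put 115 MB in memory block 1; 13 MB remain.
Put 101 MB in memory block 2; 27 MB remain.
Put 97 MB in memory block 3; 31 MB remain.
Put 86 MB in memory block 4; 42 MB remain.
Put 85 MB in memory block 5; 43 MB remain.
Put 82 MB in memory block 6; 46 MB remain.
Put 78 MB in memory block 7; 50 MB remain.
Put 71 MB in memory block 8; 57 MB remain.
Put 44 MB in memory block 6; 2 MB remain.
Put 18 MB in memory block 2; 9 MB remain.
Put 14 MB in memory block 3; 17 MB remain.
Put 13 MB in memory block 1; 0 MB remain.
8 memory blocks × 128 MB = 1024 MB; used 804 MB; unused 220 MB.

220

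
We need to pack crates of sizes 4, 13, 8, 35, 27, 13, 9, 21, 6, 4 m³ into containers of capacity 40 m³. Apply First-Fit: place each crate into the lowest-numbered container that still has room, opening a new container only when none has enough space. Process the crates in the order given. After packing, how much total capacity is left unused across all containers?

20

container 1: place 4 m³, 36 m³ left
container 1: place 13 m³, 23 m³ left
container 1: place 8 m³, 15 m³ left
container 2: place 35 m³, 5 m³ left
container 3: place 27 m³, 13 m³ left
container 1: place 13 m³, 2 m³ left
container 3: place 9 m³, 4 m³ left
container 4: place 21 m³, 19 m³ left
container 4: place 6 m³, 13 m³ left
container 2: place 4 m³, 1 m³ left
4 containers × 40 m³ = 160 m³; used 140 m³; unused 20 m³.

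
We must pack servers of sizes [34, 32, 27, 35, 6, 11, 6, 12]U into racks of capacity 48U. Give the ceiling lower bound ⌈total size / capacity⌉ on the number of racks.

Total size = 34 + 32 + 27 + 35 + 6 + 11 + 6 + 12 = 163U.
⌈163 / 48⌉ = 4.

4 racks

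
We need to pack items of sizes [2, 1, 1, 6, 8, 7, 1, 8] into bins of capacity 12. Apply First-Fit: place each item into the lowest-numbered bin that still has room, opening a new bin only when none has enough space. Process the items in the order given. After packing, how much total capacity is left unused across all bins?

14

bin 1: place 2, 10 left
bin 1: place 1, 9 left
bin 1: place 1, 8 left
bin 1: place 6, 2 left
bin 2: place 8, 4 left
bin 3: place 7, 5 left
bin 1: place 1, 1 left
bin 4: place 8, 4 left
4 bins × 12 = 48; used 34; unused 14.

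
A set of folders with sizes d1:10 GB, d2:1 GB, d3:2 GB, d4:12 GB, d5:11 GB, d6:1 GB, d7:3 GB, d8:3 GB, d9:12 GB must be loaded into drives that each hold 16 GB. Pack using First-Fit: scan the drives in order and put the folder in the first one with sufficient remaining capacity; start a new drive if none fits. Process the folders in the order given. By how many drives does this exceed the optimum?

0

First-Fit: [10,1,2,1] [12,3] [11,3] [12] → 4 drives.
Total size 55 GB; any packing needs at least ⌈55/16⌉ = 4 drives.
So 4 is already optimal.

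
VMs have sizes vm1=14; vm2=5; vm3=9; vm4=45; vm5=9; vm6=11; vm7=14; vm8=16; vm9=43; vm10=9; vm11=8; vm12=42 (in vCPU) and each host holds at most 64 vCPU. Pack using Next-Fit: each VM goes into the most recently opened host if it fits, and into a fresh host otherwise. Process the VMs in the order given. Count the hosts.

host 1: place vm1 (14 vCPU), 50 vCPU left
host 1: place vm2 (5 vCPU), 45 vCPU left
host 1: place vm3 (9 vCPU), 36 vCPU left
host 2: place vm4 (45 vCPU), 19 vCPU left
host 2: place vm5 (9 vCPU), 10 vCPU left
host 3: place vm6 (11 vCPU), 53 vCPU left
host 3: place vm7 (14 vCPU), 39 vCPU left
host 3: place vm8 (16 vCPU), 23 vCPU left
host 4: place vm9 (43 vCPU), 21 vCPU left
host 4: place vm10 (9 vCPU), 12 vCPU left
host 4: place vm11 (8 vCPU), 4 vCPU left
host 5: place vm12 (42 vCPU), 22 vCPU left
Final hosts: [14,5,9] [45,9] [11,14,16] [43,9,8] [42].

5 hosts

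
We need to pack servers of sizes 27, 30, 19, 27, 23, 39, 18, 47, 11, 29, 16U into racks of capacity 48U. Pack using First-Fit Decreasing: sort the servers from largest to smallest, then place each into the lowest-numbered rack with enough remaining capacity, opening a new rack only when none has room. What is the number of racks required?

Sorted descending: 47, 39, 30, 29, 27, 27, 23, 19, 18, 16, 11.
Put 47U in rack 1; 1U remain.
Put 39U in rack 2; 9U remain.
Put 30U in rack 3; 18U remain.
Put 29U in rack 4; 19U remain.
Put 27U in rack 5; 21U remain.
Put 27U in rack 6; 21U remain.
Put 23U in rack 7; 25U remain.
Put 19U in rack 4; 0U remain.
Put 18U in rack 3; 0U remain.
Put 16U in rack 5; 5U remain.
Put 11U in rack 6; 10U remain.
Final racks: [47] [39] [30,18] [29,19] [27,16] [27,11] [23].

7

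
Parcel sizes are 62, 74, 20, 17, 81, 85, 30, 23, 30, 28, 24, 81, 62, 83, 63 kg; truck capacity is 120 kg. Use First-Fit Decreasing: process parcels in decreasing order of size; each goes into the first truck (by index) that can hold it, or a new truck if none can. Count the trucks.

Sorted descending: 85, 83, 81, 81, 74, 63, 62, 62, 30, 30, 28, 24, 23, 20, 17.
truck 1: place 85 kg, 35 kg left
truck 2: place 83 kg, 37 kg left
truck 3: place 81 kg, 39 kg left
truck 4: place 81 kg, 39 kg left
truck 5: place 74 kg, 46 kg left
truck 6: place 63 kg, 57 kg left
truck 7: place 62 kg, 58 kg left
truck 8: place 62 kg, 58 kg left
truck 1: place 30 kg, 5 kg left
truck 2: place 30 kg, 7 kg left
truck 3: place 28 kg, 11 kg left
truck 4: place 24 kg, 15 kg left
truck 5: place 23 kg, 23 kg left
truck 5: place 20 kg, 3 kg left
truck 6: place 17 kg, 40 kg left

8 trucks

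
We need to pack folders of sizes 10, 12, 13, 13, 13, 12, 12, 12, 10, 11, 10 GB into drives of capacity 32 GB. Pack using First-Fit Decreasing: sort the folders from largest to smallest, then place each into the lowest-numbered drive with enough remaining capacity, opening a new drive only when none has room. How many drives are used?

Sorted descending: 13, 13, 13, 12, 12, 12, 12, 11, 10, 10, 10.
13 GB → drive 1 (remaining 19 GB)
13 GB → drive 1 (remaining 6 GB)
13 GB → drive 2 (remaining 19 GB)
12 GB → drive 2 (remaining 7 GB)
12 GB → drive 3 (remaining 20 GB)
12 GB → drive 3 (remaining 8 GB)
12 GB → drive 4 (remaining 20 GB)
11 GB → drive 4 (remaining 9 GB)
10 GB → drive 5 (remaining 22 GB)
10 GB → drive 5 (remaining 12 GB)
10 GB → drive 5 (remaining 2 GB)
Final drives: [13,13] [13,12] [12,12] [12,11] [10,10,10].

5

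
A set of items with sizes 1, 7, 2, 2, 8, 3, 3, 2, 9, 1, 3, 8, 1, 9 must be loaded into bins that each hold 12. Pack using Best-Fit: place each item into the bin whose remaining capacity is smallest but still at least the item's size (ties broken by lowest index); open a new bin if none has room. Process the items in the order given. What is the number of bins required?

6

Put 1 in bin 1; 11 remain.
Put 7 in bin 1; 4 remain.
Put 2 in bin 1; 2 remain.
Put 2 in bin 1; 0 remain.
Put 8 in bin 2; 4 remain.
Put 3 in bin 2; 1 remain.
Put 3 in bin 3; 9 remain.
Put 2 in bin 3; 7 remain.
Put 9 in bin 4; 3 remain.
Put 1 in bin 2; 0 remain.
Put 3 in bin 4; 0 remain.
Put 8 in bin 5; 4 remain.
Put 1 in bin 5; 3 remain.
Put 9 in bin 6; 3 remain.
Final bins: [1,7,2,2] [8,3,1] [3,2] [9,3] [8,1] [9].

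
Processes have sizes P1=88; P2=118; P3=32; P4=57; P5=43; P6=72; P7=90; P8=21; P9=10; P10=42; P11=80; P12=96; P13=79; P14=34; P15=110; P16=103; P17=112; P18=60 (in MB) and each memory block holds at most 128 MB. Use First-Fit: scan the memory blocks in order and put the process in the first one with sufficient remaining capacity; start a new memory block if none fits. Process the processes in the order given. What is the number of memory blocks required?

12

Put P1 (88 MB) in memory block 1; 40 MB remain.
Put P2 (118 MB) in memory block 2; 10 MB remain.
Put P3 (32 MB) in memory block 1; 8 MB remain.
Put P4 (57 MB) in memory block 3; 71 MB remain.
Put P5 (43 MB) in memory block 3; 28 MB remain.
Put P6 (72 MB) in memory block 4; 56 MB remain.
Put P7 (90 MB) in memory block 5; 38 MB remain.
Put P8 (21 MB) in memory block 3; 7 MB remain.
Put P9 (10 MB) in memory block 2; 0 MB remain.
Put P10 (42 MB) in memory block 4; 14 MB remain.
Put P11 (80 MB) in memory block 6; 48 MB remain.
Put P12 (96 MB) in memory block 7; 32 MB remain.
Put P13 (79 MB) in memory block 8; 49 MB remain.
Put P14 (34 MB) in memory block 5; 4 MB remain.
Put P15 (110 MB) in memory block 9; 18 MB remain.
Put P16 (103 MB) in memory block 10; 25 MB remain.
Put P17 (112 MB) in memory block 11; 16 MB remain.
Put P18 (60 MB) in memory block 12; 68 MB remain.
Final memory blocks: [88,32] [118,10] [57,43,21] [72,42] [90,34] [80] [96] [79] [110] [103] [112] [60].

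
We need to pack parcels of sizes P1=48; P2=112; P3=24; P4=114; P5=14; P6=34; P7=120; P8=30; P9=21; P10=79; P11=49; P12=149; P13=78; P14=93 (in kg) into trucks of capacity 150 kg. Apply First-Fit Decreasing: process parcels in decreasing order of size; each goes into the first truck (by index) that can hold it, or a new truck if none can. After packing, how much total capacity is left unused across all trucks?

85

Sorted descending: 149, 120, 114, 112, 93, 79, 78, 49, 48, 34, 30, 24, 21, 14.
truck 1: place 149 kg, 1 kg left
truck 2: place 120 kg, 30 kg left
truck 3: place 114 kg, 36 kg left
truck 4: place 112 kg, 38 kg left
truck 5: place 93 kg, 57 kg left
truck 6: place 79 kg, 71 kg left
truck 7: place 78 kg, 72 kg left
truck 5: place 49 kg, 8 kg left
truck 6: place 48 kg, 23 kg left
truck 3: place 34 kg, 2 kg left
truck 2: place 30 kg, 0 kg left
truck 4: place 24 kg, 14 kg left
truck 6: place 21 kg, 2 kg left
truck 4: place 14 kg, 0 kg left
7 trucks × 150 kg = 1050 kg; used 965 kg; unused 85 kg.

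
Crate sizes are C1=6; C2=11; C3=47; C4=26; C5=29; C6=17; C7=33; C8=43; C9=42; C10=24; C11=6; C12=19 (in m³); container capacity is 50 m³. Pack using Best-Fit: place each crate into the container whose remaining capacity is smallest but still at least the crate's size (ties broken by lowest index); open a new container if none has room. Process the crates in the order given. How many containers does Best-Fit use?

Put C1 (6 m³) in container 1; 44 m³ remain.
Put C2 (11 m³) in container 1; 33 m³ remain.
Put C3 (47 m³) in container 2; 3 m³ remain.
Put C4 (26 m³) in container 1; 7 m³ remain.
Put C5 (29 m³) in container 3; 21 m³ remain.
Put C6 (17 m³) in container 3; 4 m³ remain.
Put C7 (33 m³) in container 4; 17 m³ remain.
Put C8 (43 m³) in container 5; 7 m³ remain.
Put C9 (42 m³) in container 6; 8 m³ remain.
Put C10 (24 m³) in container 7; 26 m³ remain.
Put C11 (6 m³) in container 1; 1 m³ remain.
Put C12 (19 m³) in container 7; 7 m³ remain.
Final containers: [6,11,26,6] [47] [29,17] [33] [43] [42] [24,19].

7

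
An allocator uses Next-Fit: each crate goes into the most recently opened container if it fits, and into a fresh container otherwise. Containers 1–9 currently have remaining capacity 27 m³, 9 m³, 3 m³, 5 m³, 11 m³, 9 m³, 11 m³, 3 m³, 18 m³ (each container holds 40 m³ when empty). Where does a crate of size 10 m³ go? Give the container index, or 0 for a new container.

Next-Fit only looks at container 9, which has 18 m³ free.
10 m³ fits there.

9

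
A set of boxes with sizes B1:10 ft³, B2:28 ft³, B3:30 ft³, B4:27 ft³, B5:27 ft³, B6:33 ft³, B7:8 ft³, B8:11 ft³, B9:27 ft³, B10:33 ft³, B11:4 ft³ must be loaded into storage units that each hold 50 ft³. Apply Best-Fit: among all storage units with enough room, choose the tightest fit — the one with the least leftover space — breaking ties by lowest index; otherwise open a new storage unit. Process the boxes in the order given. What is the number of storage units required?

storage unit 1: place B1 (10 ft³), 40 ft³ left
storage unit 1: place B2 (28 ft³), 12 ft³ left
storage unit 2: place B3 (30 ft³), 20 ft³ left
storage unit 3: place B4 (27 ft³), 23 ft³ left
storage unit 4: place B5 (27 ft³), 23 ft³ left
storage unit 5: place B6 (33 ft³), 17 ft³ left
storage unit 1: place B7 (8 ft³), 4 ft³ left
storage unit 5: place B8 (11 ft³), 6 ft³ left
storage unit 6: place B9 (27 ft³), 23 ft³ left
storage unit 7: place B10 (33 ft³), 17 ft³ left
storage unit 1: place B11 (4 ft³), 0 ft³ left
Final storage units: [10,28,8,4] [30] [27] [27] [33,11] [27] [33].

7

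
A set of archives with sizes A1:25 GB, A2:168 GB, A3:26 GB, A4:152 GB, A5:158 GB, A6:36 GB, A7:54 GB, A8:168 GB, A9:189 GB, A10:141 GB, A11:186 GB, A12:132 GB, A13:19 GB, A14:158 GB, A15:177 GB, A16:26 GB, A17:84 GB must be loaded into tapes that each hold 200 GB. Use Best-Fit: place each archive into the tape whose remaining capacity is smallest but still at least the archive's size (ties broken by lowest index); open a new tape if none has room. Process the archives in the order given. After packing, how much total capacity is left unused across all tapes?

tape 1: place A1 (25 GB), 175 GB left
tape 1: place A2 (168 GB), 7 GB left
tape 2: place A3 (26 GB), 174 GB left
tape 2: place A4 (152 GB), 22 GB left
tape 3: place A5 (158 GB), 42 GB left
tape 3: place A6 (36 GB), 6 GB left
tape 4: place A7 (54 GB), 146 GB left
tape 5: place A8 (168 GB), 32 GB left
tape 6: place A9 (189 GB), 11 GB left
tape 4: place A10 (141 GB), 5 GB left
tape 7: place A11 (186 GB), 14 GB left
tape 8: place A12 (132 GB), 68 GB left
tape 2: place A13 (19 GB), 3 GB left
tape 9: place A14 (158 GB), 42 GB left
tape 10: place A15 (177 GB), 23 GB left
tape 5: place A16 (26 GB), 6 GB left
tape 11: place A17 (84 GB), 116 GB left
11 tapes × 200 GB = 2200 GB; used 1899 GB; unused 301 GB.

301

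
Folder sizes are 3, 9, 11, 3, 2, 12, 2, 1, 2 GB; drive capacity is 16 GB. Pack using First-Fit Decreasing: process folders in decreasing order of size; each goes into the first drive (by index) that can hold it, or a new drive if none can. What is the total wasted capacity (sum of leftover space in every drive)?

3

Sorted descending: 12, 11, 9, 3, 3, 2, 2, 2, 1.
Put 12 GB in drive 1; 4 GB remain.
Put 11 GB in drive 2; 5 GB remain.
Put 9 GB in drive 3; 7 GB remain.
Put 3 GB in drive 1; 1 GB remain.
Put 3 GB in drive 2; 2 GB remain.
Put 2 GB in drive 2; 0 GB remain.
Put 2 GB in drive 3; 5 GB remain.
Put 2 GB in drive 3; 3 GB remain.
Put 1 GB in drive 1; 0 GB remain.
3 drives × 16 GB = 48 GB; used 45 GB; unused 3 GB.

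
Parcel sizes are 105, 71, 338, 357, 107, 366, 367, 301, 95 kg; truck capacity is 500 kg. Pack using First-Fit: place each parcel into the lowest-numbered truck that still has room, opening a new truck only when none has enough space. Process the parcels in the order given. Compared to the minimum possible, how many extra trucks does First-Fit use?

First-Fit: [105,71,107,95] [338] [357] [366] [367] [301] → 6 trucks.
Total size 2107 kg; any packing needs at least ⌈2107/500⌉ = 5 trucks.
An optimal packing achieves that bound: [367,107] [366,105] [357,95] [338,71] [301] → 5 trucks.
Excess: 6 − 5 = 1.

1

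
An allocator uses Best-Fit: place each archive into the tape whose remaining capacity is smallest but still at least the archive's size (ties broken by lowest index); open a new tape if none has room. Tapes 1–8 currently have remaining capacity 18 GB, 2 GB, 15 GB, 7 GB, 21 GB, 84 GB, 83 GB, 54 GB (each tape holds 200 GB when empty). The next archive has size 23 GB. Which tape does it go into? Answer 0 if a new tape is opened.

Tapes with room: tape 6 (84 GB), tape 7 (83 GB), tape 8 (54 GB).
Tightest fit is tape 8 with 54 GB free.

8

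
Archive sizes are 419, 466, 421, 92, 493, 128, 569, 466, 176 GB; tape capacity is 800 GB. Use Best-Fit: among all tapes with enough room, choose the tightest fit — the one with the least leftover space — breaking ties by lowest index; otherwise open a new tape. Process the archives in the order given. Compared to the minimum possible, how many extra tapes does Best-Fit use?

0

Best-Fit: [419] [466,92,128] [421] [493] [569,176] [466] → 6 tapes.
6 archives exceed 400 GB (half the capacity), and no two of those can share a tape, so at least 6 tapes are needed.
So 6 is already optimal.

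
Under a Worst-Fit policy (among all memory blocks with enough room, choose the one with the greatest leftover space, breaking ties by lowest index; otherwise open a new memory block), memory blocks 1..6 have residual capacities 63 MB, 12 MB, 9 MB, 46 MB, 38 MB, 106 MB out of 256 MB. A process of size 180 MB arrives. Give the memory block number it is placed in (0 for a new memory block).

No memory block has ≥ 180 MB free, so a new memory block is opened.

0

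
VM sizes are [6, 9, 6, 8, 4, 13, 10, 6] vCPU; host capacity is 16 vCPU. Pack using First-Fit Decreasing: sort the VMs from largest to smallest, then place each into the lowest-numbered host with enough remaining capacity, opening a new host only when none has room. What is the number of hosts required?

5 hosts

Sorted descending: 13, 10, 9, 8, 6, 6, 6, 4.
host 1: place 13 vCPU, 3 vCPU left
host 2: place 10 vCPU, 6 vCPU left
host 3: place 9 vCPU, 7 vCPU left
host 4: place 8 vCPU, 8 vCPU left
host 2: place 6 vCPU, 0 vCPU left
host 3: place 6 vCPU, 1 vCPU left
host 4: place 6 vCPU, 2 vCPU left
host 5: place 4 vCPU, 12 vCPU left
Final hosts: [13] [10,6] [9,6] [8,6] [4].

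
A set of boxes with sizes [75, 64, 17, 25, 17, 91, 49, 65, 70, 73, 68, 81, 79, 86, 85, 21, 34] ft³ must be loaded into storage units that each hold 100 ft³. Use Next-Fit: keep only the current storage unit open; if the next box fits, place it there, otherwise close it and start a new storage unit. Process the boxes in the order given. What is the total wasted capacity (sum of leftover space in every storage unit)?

400

75 ft³ → storage unit 1 (remaining 25 ft³)
64 ft³ → storage unit 2 (remaining 36 ft³)
17 ft³ → storage unit 2 (remaining 19 ft³)
25 ft³ → storage unit 3 (remaining 75 ft³)
17 ft³ → storage unit 3 (remaining 58 ft³)
91 ft³ → storage unit 4 (remaining 9 ft³)
49 ft³ → storage unit 5 (remaining 51 ft³)
65 ft³ → storage unit 6 (remaining 35 ft³)
70 ft³ → storage unit 7 (remaining 30 ft³)
73 ft³ → storage unit 8 (remaining 27 ft³)
68 ft³ → storage unit 9 (remaining 32 ft³)
81 ft³ → storage unit 10 (remaining 19 ft³)
79 ft³ → storage unit 11 (remaining 21 ft³)
86 ft³ → storage unit 12 (remaining 14 ft³)
85 ft³ → storage unit 13 (remaining 15 ft³)
21 ft³ → storage unit 14 (remaining 79 ft³)
34 ft³ → storage unit 14 (remaining 45 ft³)
14 storage units × 100 ft³ = 1400 ft³; used 1000 ft³; unused 400 ft³.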